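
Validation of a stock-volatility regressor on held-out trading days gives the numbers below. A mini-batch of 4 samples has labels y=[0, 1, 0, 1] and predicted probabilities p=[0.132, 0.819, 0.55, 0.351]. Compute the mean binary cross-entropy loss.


L[0] = -ln(1-0.132) = -ln(0.868) = 0.1416
L[1] = -ln(0.819) = 0.1997
L[2] = -ln(1-0.55) = -ln(0.45) = 0.7985
L[3] = -ln(0.351) = 1.047
mean = (0.1416 + 0.1997 + 0.7985 + 1.047)/4 = 0.5467

0.5467


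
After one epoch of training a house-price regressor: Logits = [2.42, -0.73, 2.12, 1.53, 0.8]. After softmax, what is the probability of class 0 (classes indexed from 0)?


Exponentials: e^2.42=11.2459, e^-0.73=0.4819, e^2.12=8.3311, e^1.53=4.6182, e^0.8=2.2255
Sum = 26.9026
Softmax = [0.418, 0.0179, 0.3097, 0.1717, 0.0827]
p[0] = 11.2459/26.9026 = 0.418

0.418


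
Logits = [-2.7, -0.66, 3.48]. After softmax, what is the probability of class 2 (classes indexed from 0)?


Exponentials: e^-2.7=0.0672, e^-0.66=0.5169, e^3.48=32.4597
Sum = 33.0438
Softmax = [0.002, 0.0156, 0.9823]
p[2] = 32.4597/33.0438 = 0.9823

0.9823


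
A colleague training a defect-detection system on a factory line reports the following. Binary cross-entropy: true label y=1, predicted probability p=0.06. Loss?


BCE = -[y·ln(p) + (1-y)·ln(1-p)]
= -1·ln(0.06) - 0
= -ln(0.06) = 2.8134

2.8134


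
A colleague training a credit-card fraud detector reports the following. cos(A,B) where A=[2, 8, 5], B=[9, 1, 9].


A·B = 2·9 + 8·1 + 5·9 = 71
‖A‖ = √93 = 9.6437, ‖B‖ = √163 = 12.7671
cos = 71/(√93·√163) = 71/√15159 = 0.5767

0.5767


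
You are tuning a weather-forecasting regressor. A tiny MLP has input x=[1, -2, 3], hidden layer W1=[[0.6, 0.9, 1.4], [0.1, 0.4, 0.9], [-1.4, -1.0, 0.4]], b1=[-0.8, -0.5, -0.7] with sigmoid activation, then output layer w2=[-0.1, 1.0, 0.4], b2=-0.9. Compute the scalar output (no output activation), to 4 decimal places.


z1[0] = (0.6)·(1) + (0.9)·(-2) + (1.4)·(3) - 0.8 = 2.2
z1[1] = (0.1)·(1) + (0.4)·(-2) + (0.9)·(3) - 0.5 = 1.5
z1[2] = (-1.4)·(1) + (-1.0)·(-2) + (0.4)·(3) - 0.7 = 1.1
h = sigmoid(z1) = [0.9002, 0.8176, 0.7503]
output = (-0.1)·(0.9002) + (1.0)·(0.8176) + (0.4)·(0.7503) - 0.9 = 0.1277

0.1277


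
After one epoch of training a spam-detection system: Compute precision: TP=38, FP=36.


Precision = TP/(TP+FP)
= 38/(38+36)
= 38/74 = 51.35%

51.35%


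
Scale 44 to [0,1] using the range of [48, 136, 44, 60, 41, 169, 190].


min=41, max=190
(44-41)/(190-41) = 3/149 = 0.0201

0.0201


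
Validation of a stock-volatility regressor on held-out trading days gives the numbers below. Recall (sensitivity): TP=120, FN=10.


Recall = TP/(TP+FN)
= 120/(120+10)
= 120/130 = 92.31%

92.31%


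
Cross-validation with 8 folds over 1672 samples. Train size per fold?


Fold size = 1672/8 = 209
Training per fold = 1672 - 209 = 1463

1463


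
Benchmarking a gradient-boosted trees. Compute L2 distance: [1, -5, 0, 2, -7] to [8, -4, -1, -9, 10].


d = √((1-8)² + (-5+ 4)² + (0+ 1)² + (2+ 9)² + (-7-10)²)
  = √(49 + 1 + 1 + 121 + 289)
  = √461 = 21.4709

21.4709


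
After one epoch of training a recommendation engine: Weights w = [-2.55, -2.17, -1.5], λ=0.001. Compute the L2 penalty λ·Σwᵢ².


‖w‖₂² = (-2.55)² + (-2.17)² + (-1.5)²
     = 6.5025 + 4.7089 + 2.25
     = 13.4614
λ·‖w‖₂² = 0.001·13.4614 = 0.013461

0.013461


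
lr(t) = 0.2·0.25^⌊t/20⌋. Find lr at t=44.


n_drops = ⌊44/20⌋ = 2
lr = 0.2·0.25^2 = 0.2·0.0625 = 0.0125

0.0125


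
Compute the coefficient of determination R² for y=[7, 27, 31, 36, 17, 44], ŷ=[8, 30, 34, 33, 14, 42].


ȳ = 27
SS_res = Σ(y-ŷ)² = 41
SS_tot = Σ(y-ȳ)² = 886
R² = 1 - SS_res/SS_tot = 1 - 0.0463 = 0.9537

0.9537


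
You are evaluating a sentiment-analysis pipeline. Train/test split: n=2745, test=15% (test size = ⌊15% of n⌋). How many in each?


Test = ⌊2745·15/100⌋ = 411
Train = 2745 - 411 = 2334

Train: 2334, Test: 411


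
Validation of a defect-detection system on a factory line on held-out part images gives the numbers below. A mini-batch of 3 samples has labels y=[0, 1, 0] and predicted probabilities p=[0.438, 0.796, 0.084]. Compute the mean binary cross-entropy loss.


L[0] = -ln(1-0.438) = -ln(0.562) = 0.5763
L[1] = -ln(0.796) = 0.2282
L[2] = -ln(1-0.084) = -ln(0.916) = 0.0877
mean = (0.5763 + 0.2282 + 0.0877)/3 = 0.2974

0.2974


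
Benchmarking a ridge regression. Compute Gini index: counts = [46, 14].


Probabilities: [46/60, 14/60] ≈ [0.7667, 0.2333]
Σpᵢ² = (2116 + 196)/60² = 2312/3600
Gini = 1 - Σpᵢ² = 1 - 2312/3600 = 0.3578

0.3578


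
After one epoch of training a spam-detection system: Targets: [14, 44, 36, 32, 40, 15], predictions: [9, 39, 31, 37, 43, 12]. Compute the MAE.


Absolute errors: |14-9|=5, |44-39|=5, |36-31|=5, |32-37|=5, |40-43|=3, |15-12|=3
Sum = 26
MAE = 26/6 = 13/3

13/3


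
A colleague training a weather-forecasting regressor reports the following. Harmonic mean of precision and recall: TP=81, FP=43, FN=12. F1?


Precision = 81/124 = 0.6532
Recall = 81/93 = 0.871
F1 = 2·P·R/(P+R) = 2·TP/(2·TP+FP+FN) = 162/(162+43+12) = 162/217 = 0.7465

0.7465


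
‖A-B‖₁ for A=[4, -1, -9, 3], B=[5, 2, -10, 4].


d = |4-5| + |-1-2| + |-9+ 10| + |3-4|
  = 1 + 3 + 1 + 1
  = 6

6


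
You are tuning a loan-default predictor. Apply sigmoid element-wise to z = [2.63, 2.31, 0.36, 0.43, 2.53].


σ(2.63) = 1/(1+e^-2.63) = 0.9328
σ(2.31) = 1/(1+e^-2.31) = 0.9097
σ(0.36) = 1/(1+e^-0.36) = 0.589
σ(0.43) = 1/(1+e^-0.43) = 0.6059
σ(2.53) = 1/(1+e^-2.53) = 0.9262
result = [0.9328, 0.9097, 0.589, 0.6059, 0.9262]

[0.9328, 0.9097, 0.589, 0.6059, 0.9262]


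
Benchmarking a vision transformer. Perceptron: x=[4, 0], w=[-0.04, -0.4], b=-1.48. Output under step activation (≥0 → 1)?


z = (4)·(-0.04) + (0)·(-0.4) - 1.48
  = -1.64
step(z) = 0 (z<0)

0


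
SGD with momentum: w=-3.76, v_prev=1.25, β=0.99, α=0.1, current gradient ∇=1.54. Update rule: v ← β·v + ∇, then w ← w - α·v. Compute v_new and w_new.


v_new = 0.99·1.25 + 1.54 = 1.2375 + 1.54 = 2.7775
w_new = -3.76 - 0.1·2.7775 = -3.76 - 0.27775 = -4.03775

v_new=2.7775, w_new=-4.03775


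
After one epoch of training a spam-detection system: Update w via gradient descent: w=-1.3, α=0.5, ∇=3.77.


w_new = w - α·∇
= -1.3 - 0.5·3.77
= -1.3 - 1.885
= -3.185

-3.185


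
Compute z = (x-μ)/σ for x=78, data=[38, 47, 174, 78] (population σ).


μ = 84.25, σ = 53.8998
z = (78 - 84.25)/53.8998 = -0.116

-0.116


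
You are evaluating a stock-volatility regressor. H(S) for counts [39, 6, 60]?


Probabilities: [39/105, 6/105, 60/105] ≈ [0.3714, 0.0571, 0.5714]
H = -((39/105)·log₂(39/105) + (6/105)·log₂(6/105) + (60/105)·log₂(60/105))
  = 1.228 bits

1.228 bits


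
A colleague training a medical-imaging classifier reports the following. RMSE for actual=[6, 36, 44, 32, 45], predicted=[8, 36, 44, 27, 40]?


MSE = 54/5 = 10.8
RMSE = √(54/5) = 3.2863

3.2863


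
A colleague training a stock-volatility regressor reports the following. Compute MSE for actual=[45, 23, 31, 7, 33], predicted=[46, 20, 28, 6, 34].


Squared errors: (45-46)²=1, (23-20)²=9, (31-28)²=9, (7-6)²=1, (33-34)²=1
Sum = 21
MSE = 21/5 = 21/5

21/5


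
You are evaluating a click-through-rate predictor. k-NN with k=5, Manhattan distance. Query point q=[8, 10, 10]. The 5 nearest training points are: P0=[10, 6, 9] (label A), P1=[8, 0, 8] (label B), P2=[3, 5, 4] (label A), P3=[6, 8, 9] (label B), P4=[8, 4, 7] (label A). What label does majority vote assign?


d(q,P0) = 7  (label A)
d(q,P1) = 12  (label B)
d(q,P2) = 16  (label A)
d(q,P3) = 5  (label B)
d(q,P4) = 9  (label A)
Votes: A=3, B=2
Majority → A

A


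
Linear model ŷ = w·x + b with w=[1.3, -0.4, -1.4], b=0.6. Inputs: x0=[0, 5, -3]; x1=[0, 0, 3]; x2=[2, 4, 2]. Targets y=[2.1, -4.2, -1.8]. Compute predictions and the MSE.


ŷ0 = (1.3)·(0) + (-0.4)·(5) + (-1.4)·(-3) + 0.6 = 2.8
ŷ1 = (1.3)·(0) + (-0.4)·(0) + (-1.4)·(3) + 0.6 = -3.6
ŷ2 = (1.3)·(2) + (-0.4)·(4) + (-1.4)·(2) + 0.6 = -1.2
errors² = [0.49, 0.36, 0.36]
MSE = 1.2100/3 = 0.4033

0.4033


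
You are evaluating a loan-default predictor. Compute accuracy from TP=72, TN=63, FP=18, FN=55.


Accuracy = (TP+TN)/(TP+TN+FP+FN)
= (72+63)/(208)
= 135/208 = 64.9%

64.9%


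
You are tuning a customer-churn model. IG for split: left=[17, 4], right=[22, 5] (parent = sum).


Parent = [39, 9], H_parent = 0.6962
H_left = 0.7025 (n=21), H_right = 0.6913 (n=27)
H_children = (21/48)·0.7025 + (27/48)·0.6913 = 0.6962
IG = 0.6962 - 0.6962 = 0.0

0.0


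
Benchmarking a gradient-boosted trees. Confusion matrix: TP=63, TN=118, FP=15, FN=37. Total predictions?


Total = TP + TN + FP + FN
= 63 + 118 + 15 + 37
= 233
(Predicted positive: 78, predicted negative: 155)

233


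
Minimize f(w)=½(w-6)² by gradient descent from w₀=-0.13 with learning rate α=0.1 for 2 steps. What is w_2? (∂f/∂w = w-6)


step 1: grad = -0.13-6 = -6.13; w = -0.13 - 0.1·(-6.13) = 0.483
step 2: grad = 0.483-6 = -5.517; w = 0.483 - 0.1·(-5.517) = 1.0347

1.0347


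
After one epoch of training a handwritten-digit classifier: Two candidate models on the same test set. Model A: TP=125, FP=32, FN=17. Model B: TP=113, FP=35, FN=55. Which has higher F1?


Model A: P=125/157=0.7962, R=125/142=0.8803, F1=2PR/(P+R)=2TP/(2TP+FP+FN)=250/299=0.8361
Model B: P=113/148=0.7635, R=113/168=0.6726, F1=2PR/(P+R)=2TP/(2TP+FP+FN)=226/316=0.7152
0.8361 > 0.7152 → Model A

Model A


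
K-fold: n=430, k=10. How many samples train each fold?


Fold size = 430/10 = 43
Training per fold = 430 - 43 = 387

387


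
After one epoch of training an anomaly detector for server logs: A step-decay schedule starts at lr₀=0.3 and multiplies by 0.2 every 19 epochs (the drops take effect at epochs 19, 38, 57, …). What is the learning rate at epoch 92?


n_drops = ⌊92/19⌋ = 4
lr = 0.3·0.2^4 = 0.3·0.0016 = 0.00048

0.00048


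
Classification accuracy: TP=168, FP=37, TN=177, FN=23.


Accuracy = (TP+TN)/(TP+TN+FP+FN)
= (168+177)/(405)
= 345/405 = 85.19%

85.19%


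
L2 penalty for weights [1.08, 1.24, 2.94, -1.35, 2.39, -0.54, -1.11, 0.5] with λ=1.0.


‖w‖₂² = (1.08)² + (1.24)² + (2.94)² + (-1.35)² + (2.39)² + (-0.54)² + (-1.11)² + (0.5)²
     = 1.1664 + 1.5376 + 8.6436 + 1.8225 + 5.7121 + 0.2916 + 1.2321 + 0.25
     = 20.6559
λ·‖w‖₂² = 1.0·20.6559 = 20.6559

20.6559


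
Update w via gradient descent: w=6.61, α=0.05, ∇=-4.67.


w_new = w - α·∇
= 6.61 - 0.05·-4.67
= 6.61 + 0.2335
= 6.8435

6.8435


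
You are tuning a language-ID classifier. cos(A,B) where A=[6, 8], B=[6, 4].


A·B = 6·6 + 8·4 = 68
‖A‖ = √100 = 10, ‖B‖ = √52 = 7.2111
cos = 68/(√100·√52) = 68/√5200 = 0.943

0.943


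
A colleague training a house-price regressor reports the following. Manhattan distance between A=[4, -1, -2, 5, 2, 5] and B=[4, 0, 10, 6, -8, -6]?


d = |4-4| + |-1-0| + |-2-10| + |5-6| + |2+ 8| + |5+ 6|
  = 0 + 1 + 12 + 1 + 10 + 11
  = 35

35


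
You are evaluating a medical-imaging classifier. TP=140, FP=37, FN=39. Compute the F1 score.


Precision = 140/177 = 0.791
Recall = 140/179 = 0.7821
F1 = 2·P·R/(P+R) = 2·TP/(2·TP+FP+FN) = 280/(280+37+39) = 280/356 = 0.7865

0.7865


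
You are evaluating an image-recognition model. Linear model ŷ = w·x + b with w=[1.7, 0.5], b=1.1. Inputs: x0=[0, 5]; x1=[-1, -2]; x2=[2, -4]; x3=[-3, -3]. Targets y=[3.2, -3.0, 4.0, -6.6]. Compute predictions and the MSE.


ŷ0 = (1.7)·(0) + (0.5)·(5) + 1.1 = 3.6
ŷ1 = (1.7)·(-1) + (0.5)·(-2) + 1.1 = -1.6
ŷ2 = (1.7)·(2) + (0.5)·(-4) + 1.1 = 2.5
ŷ3 = (1.7)·(-3) + (0.5)·(-3) + 1.1 = -5.5
errors² = [0.16, 1.96, 2.25, 1.21]
MSE = 5.5800/4 = 1.395

1.395


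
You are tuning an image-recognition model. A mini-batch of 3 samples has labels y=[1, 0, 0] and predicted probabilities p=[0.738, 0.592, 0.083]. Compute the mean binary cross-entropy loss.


L[0] = -ln(0.738) = 0.3038
L[1] = -ln(1-0.592) = -ln(0.408) = 0.8965
L[2] = -ln(1-0.083) = -ln(0.917) = 0.0866
mean = (0.3038 + 0.8965 + 0.0866)/3 = 0.429

0.429


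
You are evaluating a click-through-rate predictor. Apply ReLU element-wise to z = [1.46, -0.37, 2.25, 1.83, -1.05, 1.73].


ReLU(1.46) = max(0, 1.46) = 1.46
ReLU(-0.37) = max(0, -0.37) = 0.0
ReLU(2.25) = max(0, 2.25) = 2.25
ReLU(1.83) = max(0, 1.83) = 1.83
ReLU(-1.05) = max(0, -1.05) = 0.0
ReLU(1.73) = max(0, 1.73) = 1.73
result = [1.46, 0.0, 2.25, 1.83, 0.0, 1.73]

[1.46, 0.0, 2.25, 1.83, 0.0, 1.73]


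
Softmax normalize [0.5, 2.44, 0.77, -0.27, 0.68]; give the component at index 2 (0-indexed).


Exponentials: e^0.5=1.6487, e^2.44=11.473, e^0.77=2.1598, e^-0.27=0.7634, e^0.68=1.9739
Sum = 18.0188
Softmax = [0.0915, 0.6367, 0.1199, 0.0424, 0.1095]
p[2] = 2.1598/18.0188 = 0.1199

0.1199


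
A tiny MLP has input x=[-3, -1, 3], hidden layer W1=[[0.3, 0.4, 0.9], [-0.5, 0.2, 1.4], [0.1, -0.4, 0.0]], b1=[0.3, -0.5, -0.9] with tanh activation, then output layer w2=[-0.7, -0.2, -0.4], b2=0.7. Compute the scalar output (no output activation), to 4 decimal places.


z1[0] = (0.3)·(-3) + (0.4)·(-1) + (0.9)·(3) + 0.3 = 1.7
z1[1] = (-0.5)·(-3) + (0.2)·(-1) + (1.4)·(3) - 0.5 = 5.0
z1[2] = (0.1)·(-3) + (-0.4)·(-1) + (0.0)·(3) - 0.9 = -0.8
h = tanh(z1) = [0.9354, 0.9999, -0.664]
output = (-0.7)·(0.9354) + (-0.2)·(0.9999) + (-0.4)·(-0.664) + 0.7 = 0.1108

0.1108


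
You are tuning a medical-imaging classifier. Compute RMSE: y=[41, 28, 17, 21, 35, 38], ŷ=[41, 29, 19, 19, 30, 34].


MSE = 50/6 = 8.3333
RMSE = √(50/6) = 2.8868

2.8868


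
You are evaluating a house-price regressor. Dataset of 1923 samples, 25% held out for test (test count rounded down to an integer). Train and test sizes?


Test = ⌊1923·25/100⌋ = 480
Train = 1923 - 480 = 1443

Train: 1443, Test: 480


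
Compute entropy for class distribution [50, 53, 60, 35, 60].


Probabilities: [50/258, 53/258, 60/258, 35/258, 60/258] ≈ [0.1938, 0.2054, 0.2326, 0.1357, 0.2326]
H = -((50/258)·log₂(50/258) + (53/258)·log₂(53/258) + (60/258)·log₂(60/258) + (35/258)·log₂(35/258) + (60/258)·log₂(60/258))
  = 2.2976 bits

2.2976 bits


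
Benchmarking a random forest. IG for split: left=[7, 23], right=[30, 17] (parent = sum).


Parent = [37, 40], H_parent = 0.9989
H_left = 0.7838 (n=30), H_right = 0.9441 (n=47)
H_children = (30/77)·0.7838 + (47/77)·0.9441 = 0.8816
IG = 0.9989 - 0.8816 = 0.1173

0.1173


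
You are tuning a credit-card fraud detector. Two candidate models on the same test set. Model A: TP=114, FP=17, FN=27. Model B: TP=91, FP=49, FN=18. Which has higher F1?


Model A: P=114/131=0.8702, R=114/141=0.8085, F1=2PR/(P+R)=2TP/(2TP+FP+FN)=228/272=0.8382
Model B: P=91/140=0.65, R=91/109=0.8349, F1=2PR/(P+R)=2TP/(2TP+FP+FN)=182/249=0.7309
0.8382 > 0.7309 → Model A

Model A


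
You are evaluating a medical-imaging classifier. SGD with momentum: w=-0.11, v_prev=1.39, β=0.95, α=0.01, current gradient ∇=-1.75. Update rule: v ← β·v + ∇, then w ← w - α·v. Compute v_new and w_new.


v_new = 0.95·1.39 - 1.75 = 1.3205 - 1.75 = -0.4295
w_new = -0.11 - 0.01·-0.4295 = -0.11 + 0.004295 = -0.105705

v_new=-0.4295, w_new=-0.105705


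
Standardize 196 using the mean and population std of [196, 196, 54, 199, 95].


μ = 148, σ = 61.4068
z = (196 - 148)/61.4068 = 0.7817

0.7817


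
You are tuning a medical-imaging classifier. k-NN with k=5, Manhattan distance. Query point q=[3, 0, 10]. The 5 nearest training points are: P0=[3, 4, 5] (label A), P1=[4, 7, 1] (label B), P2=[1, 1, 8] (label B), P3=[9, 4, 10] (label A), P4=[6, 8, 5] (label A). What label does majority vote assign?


d(q,P0) = 9  (label A)
d(q,P1) = 17  (label B)
d(q,P2) = 5  (label B)
d(q,P3) = 10  (label A)
d(q,P4) = 16  (label A)
Votes: A=3, B=2
Majority → A

A


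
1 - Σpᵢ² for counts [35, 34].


Probabilities: [35/69, 34/69] ≈ [0.5072, 0.4928]
Σpᵢ² = (1225 + 1156)/69² = 2381/4761
Gini = 1 - Σpᵢ² = 1 - 2381/4761 = 0.4999

0.4999


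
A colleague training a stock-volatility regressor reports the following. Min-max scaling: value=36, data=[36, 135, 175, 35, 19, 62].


min=19, max=175
(36-19)/(175-19) = 17/156 = 0.109

0.109


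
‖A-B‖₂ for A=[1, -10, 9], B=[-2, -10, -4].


d = √((1+ 2)² + (-10+ 10)² + (9+ 4)²)
  = √(9 + 0 + 169)
  = √178 = 13.3417

13.3417


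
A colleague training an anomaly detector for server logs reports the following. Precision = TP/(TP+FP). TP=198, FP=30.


Precision = TP/(TP+FP)
= 198/(198+30)
= 198/228 = 86.84%

86.84%


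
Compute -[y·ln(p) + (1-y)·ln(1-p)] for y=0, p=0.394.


BCE = -[y·ln(p) + (1-y)·ln(1-p)]
= -0 - 1·ln(1-0.394)
= -ln(0.606) = 0.5009

0.5009


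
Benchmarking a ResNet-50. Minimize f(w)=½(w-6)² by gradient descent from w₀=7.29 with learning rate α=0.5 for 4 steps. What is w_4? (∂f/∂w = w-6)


step 1: grad = 7.29-6 = 1.29; w = 7.29 - 0.5·(1.29) = 6.645
step 2: grad = 6.645-6 = 0.645; w = 6.645 - 0.5·(0.645) = 6.3225
step 3: grad = 6.3225-6 = 0.3225; w = 6.3225 - 0.5·(0.3225) = 6.16125
step 4: grad = 6.16125-6 = 0.16125; w = 6.16125 - 0.5·(0.16125) = 6.080625

6.080625


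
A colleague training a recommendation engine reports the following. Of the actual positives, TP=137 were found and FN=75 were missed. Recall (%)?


Recall = TP/(TP+FN)
= 137/(137+75)
= 137/212 = 64.62%

64.62%


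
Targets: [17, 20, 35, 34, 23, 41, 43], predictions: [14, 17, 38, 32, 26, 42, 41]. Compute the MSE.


Squared errors: (17-14)²=9, (20-17)²=9, (35-38)²=9, (34-32)²=4, (23-26)²=9, (41-42)²=1, (43-41)²=4
Sum = 45
MSE = 45/7 = 45/7

45/7


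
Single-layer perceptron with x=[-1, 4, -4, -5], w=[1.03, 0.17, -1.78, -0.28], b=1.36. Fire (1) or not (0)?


z = (-1)·(1.03) + (4)·(0.17) + (-4)·(-1.78) + (-5)·(-0.28) + 1.36
  = 9.53
step(z) = 1 (z≥0)

1


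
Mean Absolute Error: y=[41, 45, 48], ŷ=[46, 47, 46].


Absolute errors: |41-46|=5, |45-47|=2, |48-46|=2
Sum = 9
MAE = 9/3 = 3

3


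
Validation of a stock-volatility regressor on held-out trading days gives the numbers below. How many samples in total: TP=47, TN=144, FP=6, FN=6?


Total = TP + TN + FP + FN
= 47 + 144 + 6 + 6
= 203
(Predicted positive: 53, predicted negative: 150)

203


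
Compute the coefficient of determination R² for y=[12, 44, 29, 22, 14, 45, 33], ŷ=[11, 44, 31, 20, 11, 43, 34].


ȳ = 28.4286
SS_res = Σ(y-ŷ)² = 23
SS_tot = Σ(y-ȳ)² = 1057.71
R² = 1 - SS_res/SS_tot = 1 - 0.0217 = 0.9783

0.9783


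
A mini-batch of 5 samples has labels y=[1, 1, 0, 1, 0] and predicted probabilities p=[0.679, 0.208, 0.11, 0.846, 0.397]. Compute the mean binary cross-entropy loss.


L[0] = -ln(0.679) = 0.3871
L[1] = -ln(0.208) = 1.5702
L[2] = -ln(1-0.11) = -ln(0.89) = 0.1165
L[3] = -ln(0.846) = 0.1672
L[4] = -ln(1-0.397) = -ln(0.603) = 0.5058
mean = (0.3871 + 1.5702 + 0.1165 + 0.1672 + 0.5058)/5 = 0.5494

0.5494


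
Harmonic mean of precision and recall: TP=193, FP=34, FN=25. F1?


Precision = 193/227 = 0.8502
Recall = 193/218 = 0.8853
F1 = 2·P·R/(P+R) = 2·TP/(2·TP+FP+FN) = 386/(386+34+25) = 386/445 = 0.8674

0.8674


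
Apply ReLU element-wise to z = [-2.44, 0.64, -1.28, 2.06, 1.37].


ReLU(-2.44) = max(0, -2.44) = 0.0
ReLU(0.64) = max(0, 0.64) = 0.64
ReLU(-1.28) = max(0, -1.28) = 0.0
ReLU(2.06) = max(0, 2.06) = 2.06
ReLU(1.37) = max(0, 1.37) = 1.37
result = [0.0, 0.64, 0.0, 2.06, 1.37]

[0.0, 0.64, 0.0, 2.06, 1.37]


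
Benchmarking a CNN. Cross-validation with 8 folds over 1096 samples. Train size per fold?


Fold size = 1096/8 = 137
Training per fold = 1096 - 137 = 959

959


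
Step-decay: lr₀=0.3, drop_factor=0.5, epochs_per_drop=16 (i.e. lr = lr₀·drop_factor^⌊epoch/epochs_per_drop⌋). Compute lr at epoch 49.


n_drops = ⌊49/16⌋ = 3
lr = 0.3·0.5^3 = 0.3·0.125 = 0.0375

0.0375


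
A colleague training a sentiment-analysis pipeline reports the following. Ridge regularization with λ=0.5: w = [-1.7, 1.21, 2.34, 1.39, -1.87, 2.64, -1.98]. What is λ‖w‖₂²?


‖w‖₂² = (-1.7)² + (1.21)² + (2.34)² + (1.39)² + (-1.87)² + (2.64)² + (-1.98)²
     = 2.89 + 1.4641 + 5.4756 + 1.9321 + 3.4969 + 6.9696 + 3.9204
     = 26.1487
λ·‖w‖₂² = 0.5·26.1487 = 13.07435

13.07435


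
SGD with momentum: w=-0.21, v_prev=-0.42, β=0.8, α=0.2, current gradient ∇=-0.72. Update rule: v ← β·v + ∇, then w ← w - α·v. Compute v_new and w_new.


v_new = 0.8·-0.42 - 0.72 = -0.336 - 0.72 = -1.056
w_new = -0.21 - 0.2·-1.056 = -0.21 + 0.2112 = 0.0012

v_new=-1.056, w_new=0.0012


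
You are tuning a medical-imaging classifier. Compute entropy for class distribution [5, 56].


Probabilities: [5/61, 56/61] ≈ [0.082, 0.918]
H = -((5/61)·log₂(5/61) + (56/61)·log₂(56/61))
  = 0.4091 bits

0.4091 bits


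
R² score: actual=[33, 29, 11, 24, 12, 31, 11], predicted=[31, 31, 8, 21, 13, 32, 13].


ȳ = 21.5714
SS_res = Σ(y-ŷ)² = 32
SS_tot = Σ(y-ȳ)² = 595.71
R² = 1 - SS_res/SS_tot = 1 - 0.0537 = 0.9463

0.9463


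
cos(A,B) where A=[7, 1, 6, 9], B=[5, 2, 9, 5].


A·B = 7·5 + 1·2 + 6·9 + 9·5 = 136
‖A‖ = √167 = 12.9228, ‖B‖ = √135 = 11.619
cos = 136/(√167·√135) = 136/√22545 = 0.9058

0.9058


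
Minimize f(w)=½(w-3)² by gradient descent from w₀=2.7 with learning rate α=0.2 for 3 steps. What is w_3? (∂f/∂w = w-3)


step 1: grad = 2.7-3 = -0.3; w = 2.7 - 0.2·(-0.3) = 2.76
step 2: grad = 2.76-3 = -0.24; w = 2.76 - 0.2·(-0.24) = 2.808
step 3: grad = 2.808-3 = -0.192; w = 2.808 - 0.2·(-0.192) = 2.8464

2.8464


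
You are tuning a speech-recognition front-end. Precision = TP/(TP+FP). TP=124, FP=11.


Precision = TP/(TP+FP)
= 124/(124+11)
= 124/135 = 91.85%

91.85%


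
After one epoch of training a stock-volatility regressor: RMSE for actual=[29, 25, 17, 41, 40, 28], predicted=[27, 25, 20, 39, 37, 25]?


MSE = 35/6 = 5.8333
RMSE = √(35/6) = 2.4152

2.4152


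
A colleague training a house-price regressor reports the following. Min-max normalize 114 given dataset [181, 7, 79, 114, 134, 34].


min=7, max=181
(114-7)/(181-7) = 107/174 = 0.6149

0.6149


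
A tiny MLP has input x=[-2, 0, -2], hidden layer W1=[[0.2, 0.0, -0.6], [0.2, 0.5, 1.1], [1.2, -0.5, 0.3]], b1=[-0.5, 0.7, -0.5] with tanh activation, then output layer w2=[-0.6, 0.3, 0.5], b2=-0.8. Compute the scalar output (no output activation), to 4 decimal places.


z1[0] = (0.2)·(-2) + (0.0)·(0) + (-0.6)·(-2) - 0.5 = 0.3
z1[1] = (0.2)·(-2) + (0.5)·(0) + (1.1)·(-2) + 0.7 = -1.9
z1[2] = (1.2)·(-2) + (-0.5)·(0) + (0.3)·(-2) - 0.5 = -3.5
h = tanh(z1) = [0.2913, -0.9562, -0.9982]
output = (-0.6)·(0.2913) + (0.3)·(-0.9562) + (0.5)·(-0.9982) - 0.8 = -1.7607

-1.7607


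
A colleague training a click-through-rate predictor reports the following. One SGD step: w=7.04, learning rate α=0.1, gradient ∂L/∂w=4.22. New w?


w_new = w - α·∇
= 7.04 - 0.1·4.22
= 7.04 - 0.422
= 6.618

6.618


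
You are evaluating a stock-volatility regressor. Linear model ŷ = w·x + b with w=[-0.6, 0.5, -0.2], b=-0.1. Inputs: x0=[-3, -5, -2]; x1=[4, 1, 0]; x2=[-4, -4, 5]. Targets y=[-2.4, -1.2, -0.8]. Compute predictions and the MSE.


ŷ0 = (-0.6)·(-3) + (0.5)·(-5) + (-0.2)·(-2) - 0.1 = -0.4
ŷ1 = (-0.6)·(4) + (0.5)·(1) + (-0.2)·(0) - 0.1 = -2.0
ŷ2 = (-0.6)·(-4) + (0.5)·(-4) + (-0.2)·(5) - 0.1 = -0.7
errors² = [4.0, 0.64, 0.01]
MSE = 4.6500/3 = 1.55

1.55


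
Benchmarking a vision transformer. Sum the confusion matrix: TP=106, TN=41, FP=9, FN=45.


Total = TP + TN + FP + FN
= 106 + 41 + 9 + 45
= 201
(Predicted positive: 115, predicted negative: 86)

201


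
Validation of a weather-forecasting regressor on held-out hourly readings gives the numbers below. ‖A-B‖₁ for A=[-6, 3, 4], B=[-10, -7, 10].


d = |-6+ 10| + |3+ 7| + |4-10|
  = 4 + 10 + 6
  = 20

20


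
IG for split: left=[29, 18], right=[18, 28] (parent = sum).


Parent = [47, 46], H_parent = 0.9999
H_left = 0.9601 (n=47), H_right = 0.9656 (n=46)
H_children = (47/93)·0.9601 + (46/93)·0.9656 = 0.9628
IG = 0.9999 - 0.9628 = 0.0371

0.0371


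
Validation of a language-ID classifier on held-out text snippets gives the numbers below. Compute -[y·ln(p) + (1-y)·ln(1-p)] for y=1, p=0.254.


BCE = -[y·ln(p) + (1-y)·ln(1-p)]
= -1·ln(0.254) - 0
= -ln(0.254) = 1.3704

1.3704


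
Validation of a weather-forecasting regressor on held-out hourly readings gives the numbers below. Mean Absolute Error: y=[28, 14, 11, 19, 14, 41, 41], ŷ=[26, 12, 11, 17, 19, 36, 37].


Absolute errors: |28-26|=2, |14-12|=2, |11-11|=0, |19-17|=2, |14-19|=5, |41-36|=5, |41-37|=4
Sum = 20
MAE = 20/7 = 20/7

20/7


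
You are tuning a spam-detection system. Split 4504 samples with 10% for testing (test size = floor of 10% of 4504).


Test = ⌊4504·10/100⌋ = 450
Train = 4504 - 450 = 4054

Train: 4054, Test: 450


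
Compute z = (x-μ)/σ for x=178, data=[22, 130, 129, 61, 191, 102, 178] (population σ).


μ = 116.1429, σ = 55.922
z = (178 - 116.1429)/55.922 = 1.1061

1.1061


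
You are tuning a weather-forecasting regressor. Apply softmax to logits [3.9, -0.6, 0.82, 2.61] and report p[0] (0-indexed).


Exponentials: e^3.9=49.4024, e^-0.6=0.5488, e^0.82=2.2705, e^2.61=13.5991
Sum = 65.8208
Softmax = [0.7506, 0.0083, 0.0345, 0.2066]
p[0] = 49.4024/65.8208 = 0.7506

0.7506


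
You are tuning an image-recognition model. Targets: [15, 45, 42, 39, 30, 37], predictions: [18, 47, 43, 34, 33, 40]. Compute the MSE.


Squared errors: (15-18)²=9, (45-47)²=4, (42-43)²=1, (39-34)²=25, (30-33)²=9, (37-40)²=9
Sum = 57
MSE = 57/6 = 19/2

19/2


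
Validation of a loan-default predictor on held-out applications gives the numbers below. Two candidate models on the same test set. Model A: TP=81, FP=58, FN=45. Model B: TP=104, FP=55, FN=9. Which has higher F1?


Model A: P=81/139=0.5827, R=81/126=0.6429, F1=2PR/(P+R)=2TP/(2TP+FP+FN)=162/265=0.6113
Model B: P=104/159=0.6541, R=104/113=0.9204, F1=2PR/(P+R)=2TP/(2TP+FP+FN)=208/272=0.7647
0.6113 < 0.7647 → Model B

Model B


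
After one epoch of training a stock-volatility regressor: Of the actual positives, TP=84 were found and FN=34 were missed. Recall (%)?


Recall = TP/(TP+FN)
= 84/(84+34)
= 84/118 = 71.19%

71.19%


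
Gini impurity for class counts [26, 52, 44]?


Probabilities: [26/122, 52/122, 44/122] ≈ [0.2131, 0.4262, 0.3607]
Σpᵢ² = (676 + 2704 + 1936)/122² = 5316/14884
Gini = 1 - Σpᵢ² = 1 - 5316/14884 = 0.6428

0.6428


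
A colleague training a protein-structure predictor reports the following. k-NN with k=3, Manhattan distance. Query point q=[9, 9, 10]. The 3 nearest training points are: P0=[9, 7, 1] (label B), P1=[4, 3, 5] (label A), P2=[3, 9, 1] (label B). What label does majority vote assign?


d(q,P0) = 11  (label B)
d(q,P1) = 16  (label A)
d(q,P2) = 15  (label B)
Votes: A=1, B=2
Majority → B

B


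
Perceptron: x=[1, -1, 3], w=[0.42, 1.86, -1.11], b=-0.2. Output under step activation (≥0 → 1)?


z = (1)·(0.42) + (-1)·(1.86) + (3)·(-1.11) - 0.2
  = -4.97
step(z) = 0 (z<0)

0


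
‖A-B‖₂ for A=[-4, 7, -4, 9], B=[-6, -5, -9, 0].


d = √((-4+ 6)² + (7+ 5)² + (-4+ 9)² + (9-0)²)
  = √(4 + 144 + 25 + 81)
  = √254 = 15.9374

15.9374


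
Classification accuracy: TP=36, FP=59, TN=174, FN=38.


Accuracy = (TP+TN)/(TP+TN+FP+FN)
= (36+174)/(307)
= 210/307 = 68.4%

68.4%


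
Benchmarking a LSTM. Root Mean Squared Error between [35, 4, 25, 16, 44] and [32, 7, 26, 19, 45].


MSE = 29/5 = 5.8
RMSE = √(29/5) = 2.4083

2.4083


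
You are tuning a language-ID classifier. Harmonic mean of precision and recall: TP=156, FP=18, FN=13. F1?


Precision = 156/174 = 0.8966
Recall = 156/169 = 0.9231
F1 = 2·P·R/(P+R) = 2·TP/(2·TP+FP+FN) = 312/(312+18+13) = 312/343 = 0.9096

0.9096


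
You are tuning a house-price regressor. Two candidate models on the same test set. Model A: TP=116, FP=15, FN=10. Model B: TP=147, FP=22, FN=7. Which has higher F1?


Model A: P=116/131=0.8855, R=116/126=0.9206, F1=2PR/(P+R)=2TP/(2TP+FP+FN)=232/257=0.9027
Model B: P=147/169=0.8698, R=147/154=0.9545, F1=2PR/(P+R)=2TP/(2TP+FP+FN)=294/323=0.9102
0.9027 < 0.9102 → Model B

Model B


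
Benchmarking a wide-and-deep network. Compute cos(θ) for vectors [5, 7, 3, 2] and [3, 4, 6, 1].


A·B = 5·3 + 7·4 + 3·6 + 2·1 = 63
‖A‖ = √87 = 9.3274, ‖B‖ = √62 = 7.874
cos = 63/(√87·√62) = 63/√5394 = 0.8578

0.8578


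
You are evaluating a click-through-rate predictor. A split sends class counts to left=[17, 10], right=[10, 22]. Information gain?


Parent = [27, 32], H_parent = 0.9948
H_left = 0.951 (n=27), H_right = 0.896 (n=32)
H_children = (27/59)·0.951 + (32/59)·0.896 = 0.9212
IG = 0.9948 - 0.9212 = 0.0736

0.0736


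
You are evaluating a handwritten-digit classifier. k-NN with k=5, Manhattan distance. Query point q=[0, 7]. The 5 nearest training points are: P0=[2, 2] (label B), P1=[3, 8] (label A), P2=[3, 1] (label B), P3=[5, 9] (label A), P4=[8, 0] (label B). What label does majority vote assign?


d(q,P0) = 7  (label B)
d(q,P1) = 4  (label A)
d(q,P2) = 9  (label B)
d(q,P3) = 7  (label A)
d(q,P4) = 15  (label B)
Votes: A=2, B=3
Majority → B

B


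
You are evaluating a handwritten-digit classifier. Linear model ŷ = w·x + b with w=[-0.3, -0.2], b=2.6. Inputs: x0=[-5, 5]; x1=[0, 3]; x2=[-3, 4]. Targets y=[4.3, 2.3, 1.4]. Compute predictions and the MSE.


ŷ0 = (-0.3)·(-5) + (-0.2)·(5) + 2.6 = 3.1
ŷ1 = (-0.3)·(0) + (-0.2)·(3) + 2.6 = 2.0
ŷ2 = (-0.3)·(-3) + (-0.2)·(4) + 2.6 = 2.7
errors² = [1.44, 0.09, 1.69]
MSE = 3.2200/3 = 1.0733

1.0733


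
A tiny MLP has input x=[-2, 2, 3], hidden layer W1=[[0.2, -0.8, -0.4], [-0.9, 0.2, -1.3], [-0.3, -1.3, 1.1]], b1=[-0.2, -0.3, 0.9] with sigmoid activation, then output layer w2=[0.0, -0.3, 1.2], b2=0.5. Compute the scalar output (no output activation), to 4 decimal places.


z1[0] = (0.2)·(-2) + (-0.8)·(2) + (-0.4)·(3) - 0.2 = -3.4
z1[1] = (-0.9)·(-2) + (0.2)·(2) + (-1.3)·(3) - 0.3 = -2.0
z1[2] = (-0.3)·(-2) + (-1.3)·(2) + (1.1)·(3) + 0.9 = 2.2
h = sigmoid(z1) = [0.0323, 0.1192, 0.9002]
output = (0.0)·(0.0323) + (-0.3)·(0.1192) + (1.2)·(0.9002) + 0.5 = 1.5445

1.5445


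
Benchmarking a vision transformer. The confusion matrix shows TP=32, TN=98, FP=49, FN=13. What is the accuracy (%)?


Accuracy = (TP+TN)/(TP+TN+FP+FN)
= (32+98)/(192)
= 130/192 = 67.71%

67.71%


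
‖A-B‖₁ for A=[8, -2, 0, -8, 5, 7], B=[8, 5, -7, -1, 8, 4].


d = |8-8| + |-2-5| + |0+ 7| + |-8+ 1| + |5-8| + |7-4|
  = 0 + 7 + 7 + 7 + 3 + 3
  = 27

27


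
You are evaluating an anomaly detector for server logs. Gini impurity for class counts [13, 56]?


Probabilities: [13/69, 56/69] ≈ [0.1884, 0.8116]
Σpᵢ² = (169 + 3136)/69² = 3305/4761
Gini = 1 - Σpᵢ² = 1 - 3305/4761 = 0.3058

0.3058


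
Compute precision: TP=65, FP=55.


Precision = TP/(TP+FP)
= 65/(65+55)
= 65/120 = 54.17%

54.17%


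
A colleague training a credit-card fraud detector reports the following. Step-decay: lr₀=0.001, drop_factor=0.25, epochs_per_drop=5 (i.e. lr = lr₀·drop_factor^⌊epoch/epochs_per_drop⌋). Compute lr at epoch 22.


n_drops = ⌊22/5⌋ = 4
lr = 0.001·0.25^4 = 0.001·0.00390625 = 0.00000390625

0.00000390625


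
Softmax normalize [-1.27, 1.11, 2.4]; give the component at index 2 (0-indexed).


Exponentials: e^-1.27=0.2808, e^1.11=3.0344, e^2.4=11.0232
Sum = 14.3384
Softmax = [0.0196, 0.2116, 0.7688]
p[2] = 11.0232/14.3384 = 0.7688

0.7688


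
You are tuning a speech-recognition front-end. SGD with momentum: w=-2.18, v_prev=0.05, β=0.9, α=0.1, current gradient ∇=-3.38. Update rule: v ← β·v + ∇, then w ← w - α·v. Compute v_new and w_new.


v_new = 0.9·0.05 - 3.38 = 0.045 - 3.38 = -3.335
w_new = -2.18 - 0.1·-3.335 = -2.18 + 0.3335 = -1.8465

v_new=-3.335, w_new=-1.8465


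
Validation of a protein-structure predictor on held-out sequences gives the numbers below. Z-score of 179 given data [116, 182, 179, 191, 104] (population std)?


μ = 154.4, σ = 36.6639
z = (179 - 154.4)/36.6639 = 0.671

0.671


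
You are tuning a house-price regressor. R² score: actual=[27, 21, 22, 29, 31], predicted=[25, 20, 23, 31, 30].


ȳ = 26
SS_res = Σ(y-ŷ)² = 11
SS_tot = Σ(y-ȳ)² = 76
R² = 1 - SS_res/SS_tot = 1 - 0.1447 = 0.8553

0.8553


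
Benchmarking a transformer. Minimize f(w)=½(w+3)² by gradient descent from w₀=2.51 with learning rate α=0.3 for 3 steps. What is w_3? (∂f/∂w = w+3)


step 1: grad = 2.51+3 = 5.51; w = 2.51 - 0.3·(5.51) = 0.857
step 2: grad = 0.857+3 = 3.857; w = 0.857 - 0.3·(3.857) = -0.3001
step 3: grad = -0.3001+3 = 2.6999; w = -0.3001 - 0.3·(2.6999) = -1.11007

-1.11007


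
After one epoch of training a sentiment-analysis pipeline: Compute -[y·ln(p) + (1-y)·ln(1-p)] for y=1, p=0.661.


BCE = -[y·ln(p) + (1-y)·ln(1-p)]
= -1·ln(0.661) - 0
= -ln(0.661) = 0.414

0.414


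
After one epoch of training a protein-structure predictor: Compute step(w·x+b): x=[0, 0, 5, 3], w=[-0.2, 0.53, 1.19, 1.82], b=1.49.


z = (0)·(-0.2) + (0)·(0.53) + (5)·(1.19) + (3)·(1.82) + 1.49
  = 12.9
step(z) = 1 (z≥0)

1


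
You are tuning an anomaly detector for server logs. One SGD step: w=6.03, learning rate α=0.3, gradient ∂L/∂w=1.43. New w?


w_new = w - α·∇
= 6.03 - 0.3·1.43
= 6.03 - 0.429
= 5.601

5.601


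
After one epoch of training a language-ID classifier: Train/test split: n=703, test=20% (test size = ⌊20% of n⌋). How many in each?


Test = ⌊703·20/100⌋ = 140
Train = 703 - 140 = 563

Train: 563, Test: 140


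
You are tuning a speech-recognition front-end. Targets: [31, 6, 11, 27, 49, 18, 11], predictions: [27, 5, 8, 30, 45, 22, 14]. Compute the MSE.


Squared errors: (31-27)²=16, (6-5)²=1, (11-8)²=9, (27-30)²=9, (49-45)²=16, (18-22)²=16, (11-14)²=9
Sum = 76
MSE = 76/7 = 76/7

76/7


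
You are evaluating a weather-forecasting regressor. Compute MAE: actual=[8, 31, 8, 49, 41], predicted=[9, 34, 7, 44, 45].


Absolute errors: |8-9|=1, |31-34|=3, |8-7|=1, |49-44|=5, |41-45|=4
Sum = 14
MAE = 14/5 = 14/5

14/5


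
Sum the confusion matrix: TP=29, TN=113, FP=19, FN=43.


Total = TP + TN + FP + FN
= 29 + 113 + 19 + 43
= 204
(Predicted positive: 48, predicted negative: 156)

204


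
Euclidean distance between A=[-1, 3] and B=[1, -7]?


d = √((-1-1)² + (3+ 7)²)
  = √(4 + 100)
  = √104 = 10.198

10.198


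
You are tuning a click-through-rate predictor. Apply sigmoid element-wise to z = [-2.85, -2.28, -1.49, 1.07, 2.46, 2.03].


σ(-2.85) = 1/(1+e^2.85) = 0.0547
σ(-2.28) = 1/(1+e^2.28) = 0.0928
σ(-1.49) = 1/(1+e^1.49) = 0.1839
σ(1.07) = 1/(1+e^-1.07) = 0.7446
σ(2.46) = 1/(1+e^-2.46) = 0.9213
σ(2.03) = 1/(1+e^-2.03) = 0.8839
result = [0.0547, 0.0928, 0.1839, 0.7446, 0.9213, 0.8839]

[0.0547, 0.0928, 0.1839, 0.7446, 0.9213, 0.8839]


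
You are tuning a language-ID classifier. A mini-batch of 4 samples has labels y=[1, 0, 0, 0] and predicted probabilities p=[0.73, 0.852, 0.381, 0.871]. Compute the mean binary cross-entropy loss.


L[0] = -ln(0.73) = 0.3147
L[1] = -ln(1-0.852) = -ln(0.148) = 1.9105
L[2] = -ln(1-0.381) = -ln(0.619) = 0.4797
L[3] = -ln(1-0.871) = -ln(0.129) = 2.0479
mean = (0.3147 + 1.9105 + 0.4797 + 2.0479)/4 = 1.1882

1.1882


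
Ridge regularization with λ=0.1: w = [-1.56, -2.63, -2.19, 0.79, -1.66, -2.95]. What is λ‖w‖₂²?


‖w‖₂² = (-1.56)² + (-2.63)² + (-2.19)² + (0.79)² + (-1.66)² + (-2.95)²
     = 2.4336 + 6.9169 + 4.7961 + 0.6241 + 2.7556 + 8.7025
     = 26.2288
λ·‖w‖₂² = 0.1·26.2288 = 2.62288

2.62288


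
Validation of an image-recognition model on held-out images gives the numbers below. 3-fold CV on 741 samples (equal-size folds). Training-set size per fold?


Fold size = 741/3 = 247
Training per fold = 741 - 247 = 494

494


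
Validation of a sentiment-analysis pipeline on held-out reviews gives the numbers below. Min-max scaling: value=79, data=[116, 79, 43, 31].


min=31, max=116
(79-31)/(116-31) = 48/85 = 0.5647

0.5647


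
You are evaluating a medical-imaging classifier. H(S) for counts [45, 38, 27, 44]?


Probabilities: [45/154, 38/154, 27/154, 44/154] ≈ [0.2922, 0.2468, 0.1753, 0.2857]
H = -((45/154)·log₂(45/154) + (38/154)·log₂(38/154) + (27/154)·log₂(27/154) + (44/154)·log₂(44/154))
  = 1.9736 bits

1.9736 bits


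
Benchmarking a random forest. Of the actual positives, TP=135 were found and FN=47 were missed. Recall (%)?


Recall = TP/(TP+FN)
= 135/(135+47)
= 135/182 = 74.18%

74.18%


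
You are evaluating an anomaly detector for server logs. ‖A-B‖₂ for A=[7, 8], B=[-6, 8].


d = √((7+ 6)² + (8-8)²)
  = √(169 + 0)
  = √169 = 13.0

13.0


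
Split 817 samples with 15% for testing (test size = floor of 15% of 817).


Test = ⌊817·15/100⌋ = 122
Train = 817 - 122 = 695

Train: 695, Test: 122


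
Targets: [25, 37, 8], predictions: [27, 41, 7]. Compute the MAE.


Absolute errors: |25-27|=2, |37-41|=4, |8-7|=1
Sum = 7
MAE = 7/3 = 7/3

7/3


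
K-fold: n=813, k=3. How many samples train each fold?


Fold size = 813/3 = 271
Training per fold = 813 - 271 = 542

542


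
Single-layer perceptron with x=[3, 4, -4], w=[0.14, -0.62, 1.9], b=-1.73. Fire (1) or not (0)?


z = (3)·(0.14) + (4)·(-0.62) + (-4)·(1.9) - 1.73
  = -11.39
step(z) = 0 (z<0)

0


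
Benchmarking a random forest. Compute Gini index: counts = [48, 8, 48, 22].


Probabilities: [48/126, 8/126, 48/126, 22/126] ≈ [0.381, 0.0635, 0.381, 0.1746]
Σpᵢ² = (2304 + 64 + 2304 + 484)/126² = 5156/15876
Gini = 1 - Σpᵢ² = 1 - 5156/15876 = 0.6752

0.6752


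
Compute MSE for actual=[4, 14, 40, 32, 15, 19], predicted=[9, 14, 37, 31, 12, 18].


Squared errors: (4-9)²=25, (14-14)²=0, (40-37)²=9, (32-31)²=1, (15-12)²=9, (19-18)²=1
Sum = 45
MSE = 45/6 = 15/2

15/2


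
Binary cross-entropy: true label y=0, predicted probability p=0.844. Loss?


BCE = -[y·ln(p) + (1-y)·ln(1-p)]
= -0 - 1·ln(1-0.844)
= -ln(0.156) = 1.8579

1.8579


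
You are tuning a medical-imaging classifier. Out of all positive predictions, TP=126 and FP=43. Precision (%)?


Precision = TP/(TP+FP)
= 126/(126+43)
= 126/169 = 74.56%

74.56%


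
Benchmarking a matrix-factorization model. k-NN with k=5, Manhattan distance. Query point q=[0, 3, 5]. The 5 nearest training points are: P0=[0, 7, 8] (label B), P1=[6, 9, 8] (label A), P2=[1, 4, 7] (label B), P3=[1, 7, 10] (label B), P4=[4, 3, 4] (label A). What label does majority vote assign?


d(q,P0) = 7  (label B)
d(q,P1) = 15  (label A)
d(q,P2) = 4  (label B)
d(q,P3) = 10  (label B)
d(q,P4) = 5  (label A)
Votes: A=2, B=3
Majority → B

B


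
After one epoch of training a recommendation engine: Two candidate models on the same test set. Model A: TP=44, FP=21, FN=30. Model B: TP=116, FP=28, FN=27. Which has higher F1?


Model A: P=44/65=0.6769, R=44/74=0.5946, F1=2PR/(P+R)=2TP/(2TP+FP+FN)=88/139=0.6331
Model B: P=116/144=0.8056, R=116/143=0.8112, F1=2PR/(P+R)=2TP/(2TP+FP+FN)=232/287=0.8084
0.6331 < 0.8084 → Model B

Model B


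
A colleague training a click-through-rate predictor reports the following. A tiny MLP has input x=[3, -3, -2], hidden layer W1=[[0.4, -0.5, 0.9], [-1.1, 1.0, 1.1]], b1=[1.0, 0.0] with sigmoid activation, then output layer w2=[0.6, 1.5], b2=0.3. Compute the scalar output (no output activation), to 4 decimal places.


z1[0] = (0.4)·(3) + (-0.5)·(-3) + (0.9)·(-2) + 1.0 = 1.9
z1[1] = (-1.1)·(3) + (1.0)·(-3) + (1.1)·(-2) + 0.0 = -8.5
h = sigmoid(z1) = [0.8699, 0.0002]
output = (0.6)·(0.8699) + (1.5)·(0.0002) + 0.3 = 0.8222

0.8222
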